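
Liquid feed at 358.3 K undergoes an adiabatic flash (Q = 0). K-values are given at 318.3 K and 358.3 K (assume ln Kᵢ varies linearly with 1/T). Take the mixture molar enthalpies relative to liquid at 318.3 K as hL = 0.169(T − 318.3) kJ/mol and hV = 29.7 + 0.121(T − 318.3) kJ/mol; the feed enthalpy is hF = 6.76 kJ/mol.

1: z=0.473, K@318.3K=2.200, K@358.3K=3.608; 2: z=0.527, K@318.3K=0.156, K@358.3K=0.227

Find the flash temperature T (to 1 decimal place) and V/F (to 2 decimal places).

Adiabatic flash: solve Rachford–Rice at each trial T, then check hF = ψ·hV(T) + (1−ψ)·hL(T).
  T = 318.3 K: K = (2.200, 0.156), RR gives ψ = 0.121, H_out = 3.601 kJ/mol
  T = 358.3 K: K = (3.608, 0.227), RR gives ψ = 0.410, H_out = 18.145 kJ/mol
  T = 338.3 K: K = (2.859, 0.190), RR gives ψ = 0.301, H_out = 12.021 kJ/mol
  T = 328.3 K: K = (2.518, 0.173), RR gives ψ = 0.225, H_out = 8.254 kJ/mol
  T = 323.3 K: K = (2.356, 0.164), RR gives ψ = 0.177, H_out = 6.071 kJ/mol
  T = 325.8 K: K = (2.436, 0.169), RR gives ψ = 0.202, H_out = 7.193 kJ/mol
  T = 324.6 K: K = (2.398, 0.167), RR gives ψ = 0.190, H_out = 6.662 kJ/mol
Linear interpolation between T = 324.6 (H_out = 6.662) and T = 325.8 (H_out = 7.193) on hF = 6.76 gives T ≈ 324.8 K, at which ψ = 0.19.

T = 324.8 K, V/F = 0.19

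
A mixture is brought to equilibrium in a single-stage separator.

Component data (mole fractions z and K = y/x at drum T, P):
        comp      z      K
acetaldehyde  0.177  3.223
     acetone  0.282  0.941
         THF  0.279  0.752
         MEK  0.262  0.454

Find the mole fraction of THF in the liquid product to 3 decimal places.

x_THF = 0.297

Rachford–Rice: g(β) = Σ zᵢ(Kᵢ−1)/(1+β(Kᵢ−1)) = 0.
g(0) = ΣzᵢKᵢ − 1 = 0.165 and g(1) = 1 − Σzᵢ/Kᵢ = -0.303, so a root lies in (0, 1).
Newton iteration, β⁰ = 0.5:
  β = 0.500: g = -0.1066, g' = -0.367 → β = 0.210
  β = 0.210: g = 0.0168, g' = -0.526 → β = 0.242
  β = 0.242: g = 0.0005, g' = -0.494 → β = 0.243
Converged at β = 0.243.
Compositions from xᵢ = zᵢ/(1+β(Kᵢ−1)), yᵢ = Kᵢxᵢ:
  acetaldehyde: x = 0.115, y = 0.370
  acetone: x = 0.286, y = 0.269
  THF: x = 0.297, y = 0.223
  MEK: x = 0.302, y = 0.137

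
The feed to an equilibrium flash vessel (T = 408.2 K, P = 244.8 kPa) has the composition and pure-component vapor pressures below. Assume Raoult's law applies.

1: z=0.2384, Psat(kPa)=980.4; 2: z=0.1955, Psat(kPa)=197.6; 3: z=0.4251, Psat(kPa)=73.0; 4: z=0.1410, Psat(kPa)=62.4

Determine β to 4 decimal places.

β = 0.1524

Raoult's law: Kᵢ = Pᵢˢᵃᵗ/P = Pᵢˢᵃᵗ/244.8.
  K_1 = 980.4/244.8 = 4.004902, K_2 = 197.6/244.8 = 0.807190, K_3 = 73.0/244.8 = 0.298203, K_4 = 62.4/244.8 = 0.254902
Material balance + equilibrium reduce to Σ zᵢ(Kᵢ−1)/(1+β(Kᵢ−1)) = 0.
Feasibility: ΣzᵢKᵢ = 1.2753, Σzᵢ/Kᵢ = 2.2804 — both > 1, two phases present.
Newton–Raphson from β = 0.54:
  β = 0.5400: g = -0.42510, g' = -1.0840 → β = 0.1479
  β = 0.1479: g = 0.00626, g' = -1.3992 → β = 0.1523
  β = 0.1523: g = 0.00004, g' = -1.3828 → β = 0.1524
Converged at β = 0.1524.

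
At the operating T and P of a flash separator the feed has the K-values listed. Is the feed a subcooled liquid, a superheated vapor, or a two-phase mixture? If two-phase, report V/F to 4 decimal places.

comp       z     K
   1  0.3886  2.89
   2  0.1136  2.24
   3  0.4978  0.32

ΣzᵢKᵢ = 1.5368; Σzᵢ/Kᵢ = 1.7408.
Both exceed 1, so a two-phase solution exists.
Let ψ = V/F and solve Σ zᵢ(Kᵢ−1)/(1+ψ(Kᵢ−1)) = 0.
Iterate (Newton) starting at ψ = 0.44:
  ψ = 0.4400: g = 0.00910, g' = -0.9556 → ψ = 0.4495
Converged at ψ = 0.4495.

two-phase, V/F = 0.4495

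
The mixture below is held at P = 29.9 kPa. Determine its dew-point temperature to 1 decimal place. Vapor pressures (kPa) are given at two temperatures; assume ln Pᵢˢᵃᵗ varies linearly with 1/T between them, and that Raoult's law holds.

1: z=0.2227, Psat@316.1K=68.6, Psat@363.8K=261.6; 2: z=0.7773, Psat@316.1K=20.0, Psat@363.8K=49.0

T = 326.7 K

Dew-point temperature: Σzᵢ·P/Pᵢˢᵃᵗ(T) = 1. Interpolate ln Pᵢˢᵃᵗ = aᵢ + bᵢ/T.
  T = 316.1 K: ΣzᵢP/Pᵢˢᵃᵗ = 1.2591
  T = 363.8 K: ΣzᵢP/Pᵢˢᵃᵗ = 0.4998
  T = 340.0 K: ΣzᵢP/Pᵢˢᵃᵗ = 0.7661
  T = 328.1 K: ΣzᵢP/Pᵢˢᵃᵗ = 0.9719
  T = 322.1 K: ΣzᵢP/Pᵢˢᵃᵗ = 1.1034
  T = 325.1 K: ΣzᵢP/Pᵢˢᵃᵗ = 1.0349
  T = 326.6 K: ΣzᵢP/Pᵢˢᵃᵗ = 1.0027
Interpolating between 326.6 K and 328.1 K gives T ≈ 326.7 K.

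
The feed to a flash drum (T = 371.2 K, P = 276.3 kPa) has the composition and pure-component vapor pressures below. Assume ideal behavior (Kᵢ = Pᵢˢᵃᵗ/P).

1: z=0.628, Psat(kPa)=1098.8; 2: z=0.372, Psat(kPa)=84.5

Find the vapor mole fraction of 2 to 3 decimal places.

Raoult's law: Kᵢ = Pᵢˢᵃᵗ/P = Pᵢˢᵃᵗ/276.3.
  K_1 = 1098.8/276.3 = 3.97684, K_2 = 84.5/276.3 = 0.30583
Let ψ = V/F and solve Σ zᵢ(Kᵢ−1)/(1+ψ(Kᵢ−1)) = 0.
Check two-phase: ΣzᵢKᵢ = 2.611 > 1 and Σzᵢ/Kᵢ = 1.374 > 1, so g(0) = 1.611 > 0 and g(1) = -0.374 < 0.
Newton iteration, ψ⁰ = 0.5:
  ψ = 0.500: g = 0.3558, g' = -1.319 → ψ = 0.770
  ψ = 0.770: g = 0.0135, g' = -1.340 → ψ = 0.780
Converged at ψ = 0.780.
Compositions from xᵢ = zᵢ/(1+ψ(Kᵢ−1)), yᵢ = Kᵢxᵢ:
  1: x = 0.189, y = 0.752
  2: x = 0.811, y = 0.248

y_2 = 0.248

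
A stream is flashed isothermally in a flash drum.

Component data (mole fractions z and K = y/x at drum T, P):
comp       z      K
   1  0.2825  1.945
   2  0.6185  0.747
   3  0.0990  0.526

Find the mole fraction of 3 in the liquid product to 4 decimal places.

x_3 = 0.1112

Rachford–Rice: g(V/F) = Σ zᵢ(Kᵢ−1)/(1+V/F(Kᵢ−1)) = 0.
g(0) = ΣzᵢKᵢ − 1 = 0.0636 and g(1) = 1 − Σzᵢ/Kᵢ = -0.1614, so a root lies in (0, 1).
Newton–Raphson from V/F = 0.5:
  V/F = 0.5000: g = -0.05935, g' = -0.2064 → V/F = 0.2125
  V/F = 0.2125: g = 0.00476, g' = -0.2467 → V/F = 0.2318
  V/F = 0.2318: g = 0.00004, g' = -0.2425 → V/F = 0.2320
Converged at V/F = 0.2320.
Compositions from xᵢ = zᵢ/(1+V/F(Kᵢ−1)), yᵢ = Kᵢxᵢ:
  1: x = 0.2317, y = 0.4507
  2: x = 0.6571, y = 0.4908
  3: x = 0.1112, y = 0.0585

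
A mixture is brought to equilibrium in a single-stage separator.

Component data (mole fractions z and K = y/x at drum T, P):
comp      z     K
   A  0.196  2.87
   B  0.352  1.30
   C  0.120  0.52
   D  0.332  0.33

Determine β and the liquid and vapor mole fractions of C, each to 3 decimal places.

β = 0.276, x_C = 0.138, y_C = 0.072

Let β = V/F and solve Σ zᵢ(Kᵢ−1)/(1+β(Kᵢ−1)) = 0.
Check two-phase: ΣzᵢKᵢ = 1.192 > 1 and Σzᵢ/Kᵢ = 1.576 > 1, so g(0) = 0.192 > 0 and g(1) = -0.576 < 0.
Iterate (Newton) starting at β = 0.5:
  β = 0.500: g = -0.1290, g' = -0.592 → β = 0.282
  β = 0.282: g = -0.0035, g' = -0.584 → β = 0.276
Converged at β = 0.276.
Compositions from xᵢ = zᵢ/(1+β(Kᵢ−1)), yᵢ = Kᵢxᵢ:
  A: x = 0.129, y = 0.371
  B: x = 0.325, y = 0.423
  C: x = 0.138, y = 0.072
  D: x = 0.407, y = 0.134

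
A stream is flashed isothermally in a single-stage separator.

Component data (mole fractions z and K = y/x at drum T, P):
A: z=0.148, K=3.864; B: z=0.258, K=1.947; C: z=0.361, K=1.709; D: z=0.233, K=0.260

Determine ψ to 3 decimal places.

Material balance + equilibrium reduce to Σ zᵢ(Kᵢ−1)/(1+ψ(Kᵢ−1)) = 0.
Feasibility: ΣzᵢKᵢ = 1.752, Σzᵢ/Kᵢ = 1.278 — both > 1, two phases present.
Newton–Raphson from ψ = 0.5:
  ψ = 0.500: g = 0.2554, g' = -0.732 → ψ = 0.849
  ψ = 0.849: g = -0.0448, g' = -1.167 → ψ = 0.810
  ψ = 0.810: g = -0.0023, g' = -1.054 → ψ = 0.808
Converged at ψ = 0.808.

ψ = 0.808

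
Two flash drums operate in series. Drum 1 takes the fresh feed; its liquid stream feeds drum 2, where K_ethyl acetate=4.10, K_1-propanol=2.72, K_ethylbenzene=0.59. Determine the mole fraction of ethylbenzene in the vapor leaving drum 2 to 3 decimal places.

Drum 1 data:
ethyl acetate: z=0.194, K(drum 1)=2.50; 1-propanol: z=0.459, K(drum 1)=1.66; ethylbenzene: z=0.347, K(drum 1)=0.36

y_ethylbenzene (drum 2) = 0.488

Drum 1:
Newton iteration, ψ₁⁰ = 0.5:
  ψ₁ = 0.500: g = 0.0675, g' = -0.563 → ψ₁ = 0.620
  ψ₁ = 0.620: g = -0.0023, g' = -0.608 → ψ₁ = 0.616
Converged at ψ₁ = 0.616.
Drum-1 compositions:
  ethyl acetate: x = 0.101, y = 0.252
  1-propanol: x = 0.326, y = 0.542
  ethylbenzene: x = 0.573, y = 0.206
Drum-2 feed = drum-1 liquid: z₂ = (0.1008, 0.3263, 0.5728).
Drum 2:
Rachford–Rice: g(ψ₂) = Σ zᵢ(Kᵢ−1)/(1+ψ₂(Kᵢ−1)) = 0.
Check two-phase: ΣzᵢKᵢ = 1.639 > 1 and Σzᵢ/Kᵢ = 1.115 > 1, so g(0) = 0.639 > 0 and g(1) = -0.115 < 0.
Iterate (Newton) starting at ψ₂ = 0.59:
  ψ₂ = 0.590: g = 0.0793, g' = -0.526 → ψ₂ = 0.741
  ψ₂ = 0.741: g = 0.0044, g' = -0.475 → ψ₂ = 0.750
Converged at ψ₂ = 0.750.
  ethyl acetate: x = 0.030, y = 0.124
  1-propanol: x = 0.143, y = 0.388
  ethylbenzene: x = 0.827, y = 0.488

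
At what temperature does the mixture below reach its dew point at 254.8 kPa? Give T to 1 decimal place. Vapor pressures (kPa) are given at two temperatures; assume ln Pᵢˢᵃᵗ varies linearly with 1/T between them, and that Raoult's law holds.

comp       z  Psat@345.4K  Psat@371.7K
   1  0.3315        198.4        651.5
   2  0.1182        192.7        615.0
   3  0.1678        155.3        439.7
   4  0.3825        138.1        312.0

T = 356.9 K

Dew-point temperature: Σzᵢ·P/Pᵢˢᵃᵗ(T) = 1. Interpolate ln Pᵢˢᵃᵗ = aᵢ + bᵢ/T.
  T = 345.4 K: ΣzᵢP/Pᵢˢᵃᵗ = 1.5631
  T = 371.7 K: ΣzᵢP/Pᵢˢᵃᵗ = 0.5882
  T = 358.5 K: ΣzᵢP/Pᵢˢᵃᵗ = 0.9403
  T = 351.9 K: ΣzᵢP/Pᵢˢᵃᵗ = 1.2079
  T = 355.2 K: ΣzᵢP/Pᵢˢᵃᵗ = 1.0643
  T = 356.9 K: ΣzᵢP/Pᵢˢᵃᵗ = 0.9982
Interpolating between 355.2 K and 356.9 K gives T ≈ 356.9 K.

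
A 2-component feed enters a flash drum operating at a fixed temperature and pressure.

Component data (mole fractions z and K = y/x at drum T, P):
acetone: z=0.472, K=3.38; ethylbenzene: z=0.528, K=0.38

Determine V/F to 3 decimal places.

V/F = 0.539

Rachford–Rice: g(V/F) = Σ zᵢ(Kᵢ−1)/(1+V/F(Kᵢ−1)) = 0.
g(0) = ΣzᵢKᵢ − 1 = 0.796 and g(1) = 1 − Σzᵢ/Kᵢ = -0.529, so a root lies in (0, 1).
Binary case is linear: z₁(K₁−1)(1+V/F(K₂−1)) + z₂(K₂−1)(1+V/F(K₁−1)) = 0
⇒ V/F = [z₁(K₁−1)+z₂(K₂−1)] / [−(K₁−1)(K₂−1)] = 0.7960/1.4756 = 0.539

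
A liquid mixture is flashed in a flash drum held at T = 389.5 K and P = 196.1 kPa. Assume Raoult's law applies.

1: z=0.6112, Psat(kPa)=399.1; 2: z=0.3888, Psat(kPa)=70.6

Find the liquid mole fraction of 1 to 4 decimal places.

Raoult's law: Kᵢ = Pᵢˢᵃᵗ/P = Pᵢˢᵃᵗ/196.1.
  K_1 = 399.1/196.1 = 2.035186, K_2 = 70.6/196.1 = 0.360020
Binary case is linear: z₁(K₁−1)(1+β(K₂−1)) + z₂(K₂−1)(1+β(K₁−1)) = 0
⇒ β = [z₁(K₁−1)+z₂(K₂−1)] / [−(K₁−1)(K₂−1)] = 0.38388/0.66250 = 0.5794
Compositions from xᵢ = zᵢ/(1+β(Kᵢ−1)), yᵢ = Kᵢxᵢ:
  1: x = 0.3820, y = 0.7775
  2: x = 0.6180, y = 0.2225

x_1 = 0.3820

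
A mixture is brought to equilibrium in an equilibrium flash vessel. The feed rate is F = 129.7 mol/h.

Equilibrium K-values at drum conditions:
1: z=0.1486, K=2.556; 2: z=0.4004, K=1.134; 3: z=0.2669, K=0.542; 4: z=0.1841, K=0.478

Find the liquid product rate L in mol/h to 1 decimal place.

L = 108.6 mol/h

Let β = V/F and solve Σ zᵢ(Kᵢ−1)/(1+β(Kᵢ−1)) = 0.
Feasibility: ΣzᵢKᵢ = 1.0665, Σzᵢ/Kᵢ = 1.2888 — both > 1, two phases present.
Newton–Raphson from β = 0.5:
  β = 0.5000: g = -0.10826, g' = -0.3062 → β = 0.1464
  β = 0.1464: g = 0.00586, g' = -0.3687 → β = 0.1623
  β = 0.1623: g = 0.00006, g' = -0.3614 → β = 0.1625
Converged at β = 0.1625.
Then V = β·F = 0.1625·129.7 = 21.1 mol/h and L = F − V = 108.6 mol/h.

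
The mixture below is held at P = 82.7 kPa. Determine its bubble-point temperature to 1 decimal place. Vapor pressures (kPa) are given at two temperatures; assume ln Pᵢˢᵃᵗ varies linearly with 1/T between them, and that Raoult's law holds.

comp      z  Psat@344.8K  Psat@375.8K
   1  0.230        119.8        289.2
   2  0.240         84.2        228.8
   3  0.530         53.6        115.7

T = 347.5 K

Bubble-point temperature: ΣzᵢPᵢˢᵃᵗ(T) = P. Interpolate ln Pᵢˢᵃᵗ = aᵢ + bᵢ/T.
  T = 344.8 K: ΣzᵢPᵢˢᵃᵗ = 76.17 kPa
  T = 375.8 K: ΣzᵢPᵢˢᵃᵗ = 182.75 kPa
  T = 360.3 K: ΣzᵢPᵢˢᵃᵗ = 120.10 kPa
  T = 352.6 K: ΣzᵢPᵢˢᵃᵗ = 96.24 kPa
  T = 348.7 K: ΣzᵢPᵢˢᵃᵗ = 85.72 kPa
  T = 346.8 K: ΣzᵢPᵢˢᵃᵗ = 80.95 kPa
Interpolating between 346.8 K and 348.7 K gives T ≈ 347.5 K.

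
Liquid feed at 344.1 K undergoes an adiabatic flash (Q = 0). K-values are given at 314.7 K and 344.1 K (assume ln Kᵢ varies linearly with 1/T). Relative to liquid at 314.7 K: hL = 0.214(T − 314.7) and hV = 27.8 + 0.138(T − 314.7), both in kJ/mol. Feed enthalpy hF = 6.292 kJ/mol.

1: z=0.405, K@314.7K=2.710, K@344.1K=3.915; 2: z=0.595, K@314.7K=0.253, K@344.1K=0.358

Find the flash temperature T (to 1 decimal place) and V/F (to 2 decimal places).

Adiabatic flash: solve Rachford–Rice at each trial T, then check hF = ψ·hV(T) + (1−ψ)·hL(T).
  T = 314.7 K: K = (2.710, 0.253), RR gives ψ = 0.194, H_out = 5.399 kJ/mol
  T = 344.1 K: K = (3.915, 0.358), RR gives ψ = 0.427, H_out = 17.201 kJ/mol
  T = 329.4 K: K = (3.284, 0.303), RR gives ψ = 0.321, H_out = 11.706 kJ/mol
  T = 322.0 K: K = (2.988, 0.277), RR gives ψ = 0.261, H_out = 8.678 kJ/mol
  T = 318.4 K: K = (2.849, 0.265), RR gives ψ = 0.229, H_out = 7.105 kJ/mol
  T = 316.5 K: K = (2.777, 0.259), RR gives ψ = 0.212, H_out = 6.241 kJ/mol
Linear interpolation between T = 316.5 (H_out = 6.241) and T = 318.4 (H_out = 7.105) on hF = 6.292 gives T ≈ 316.6 K, at which ψ = 0.21.

T = 316.6 K, V/F = 0.21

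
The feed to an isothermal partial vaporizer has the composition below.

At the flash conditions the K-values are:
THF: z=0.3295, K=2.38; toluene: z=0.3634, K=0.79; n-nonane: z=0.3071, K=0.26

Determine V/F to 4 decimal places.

Rachford–Rice: g(V/F) = Σ zᵢ(Kᵢ−1)/(1+V/F(Kᵢ−1)) = 0.
g(0) = ΣzᵢKᵢ − 1 = 0.1511 and g(1) = 1 − Σzᵢ/Kᵢ = -0.7796, so a root lies in (0, 1).
Newton–Raphson from V/F = 0.55:
  V/F = 0.5500: g = -0.21100, g' = -0.7015 → V/F = 0.2492
  V/F = 0.2492: g = -0.02083, g' = -0.6181 → V/F = 0.2155
  V/F = 0.2155: g = 0.00016, g' = -0.6284 → V/F = 0.2158
Converged at V/F = 0.2158.

V/F = 0.2158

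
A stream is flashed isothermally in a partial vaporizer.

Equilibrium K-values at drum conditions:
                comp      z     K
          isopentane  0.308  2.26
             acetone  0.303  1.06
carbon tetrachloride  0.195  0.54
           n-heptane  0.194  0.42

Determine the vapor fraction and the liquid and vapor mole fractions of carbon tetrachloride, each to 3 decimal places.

ψ = 0.450, x_carbon tetrachloride = 0.246, y_carbon tetrachloride = 0.133

Material balance + equilibrium reduce to Σ zᵢ(Kᵢ−1)/(1+ψ(Kᵢ−1)) = 0.
Feasibility: ΣzᵢKᵢ = 1.204, Σzᵢ/Kᵢ = 1.245 — both > 1, two phases present.
Iterate (Newton) starting at ψ = 0.5:
  ψ = 0.500: g = -0.0192, g' = -0.384 → ψ = 0.450
Converged at ψ = 0.450.
Compositions from xᵢ = zᵢ/(1+ψ(Kᵢ−1)), yᵢ = Kᵢxᵢ:
  isopentane: x = 0.197, y = 0.444
  acetone: x = 0.295, y = 0.313
  carbon tetrachloride: x = 0.246, y = 0.133
  n-heptane: x = 0.263, y = 0.110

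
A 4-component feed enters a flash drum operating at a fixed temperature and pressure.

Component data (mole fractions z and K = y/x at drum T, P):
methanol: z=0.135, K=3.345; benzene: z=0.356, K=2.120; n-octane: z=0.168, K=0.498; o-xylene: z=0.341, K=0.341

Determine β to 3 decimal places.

β = 0.438

Let β = V/F and solve Σ zᵢ(Kᵢ−1)/(1+β(Kᵢ−1)) = 0.
Check two-phase: ΣzᵢKᵢ = 1.406 > 1 and Σzᵢ/Kᵢ = 1.546 > 1, so g(0) = 0.406 > 0 and g(1) = -0.546 < 0.
Newton–Raphson from β = 0.5:
  β = 0.500: g = -0.0464, g' = -0.746 → β = 0.438
Converged at β = 0.438.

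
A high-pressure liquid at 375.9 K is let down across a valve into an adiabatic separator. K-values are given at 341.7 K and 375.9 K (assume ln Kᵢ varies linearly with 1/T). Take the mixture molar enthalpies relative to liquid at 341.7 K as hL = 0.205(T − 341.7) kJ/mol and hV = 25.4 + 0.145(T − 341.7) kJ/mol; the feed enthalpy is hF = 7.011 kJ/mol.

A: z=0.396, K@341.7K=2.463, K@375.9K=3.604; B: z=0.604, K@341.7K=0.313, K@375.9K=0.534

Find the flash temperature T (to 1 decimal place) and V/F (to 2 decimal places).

T = 347.3 K, V/F = 0.23

Adiabatic flash: solve Rachford–Rice at each trial T, then check hF = ψ·hV(T) + (1−ψ)·hL(T).
  T = 341.7 K: K = (2.463, 0.313), RR gives ψ = 0.164, H_out = 4.155 kJ/mol
  T = 375.9 K: K = (3.604, 0.534), RR gives ψ = 0.618, H_out = 21.436 kJ/mol
  T = 358.8 K: K = (3.007, 0.414), RR gives ψ = 0.375, H_out = 12.642 kJ/mol
  T = 350.2 K: K = (2.726, 0.361), RR gives ψ = 0.270, H_out = 8.457 kJ/mol
  T = 345.9 K: K = (2.591, 0.336), RR gives ψ = 0.217, H_out = 6.317 kJ/mol
  T = 348.0 K: K = (2.657, 0.348), RR gives ψ = 0.243, H_out = 7.369 kJ/mol
Linear interpolation between T = 345.9 (H_out = 6.317) and T = 348.0 (H_out = 7.369) on hF = 7.011 gives T ≈ 347.3 K, at which ψ = 0.23.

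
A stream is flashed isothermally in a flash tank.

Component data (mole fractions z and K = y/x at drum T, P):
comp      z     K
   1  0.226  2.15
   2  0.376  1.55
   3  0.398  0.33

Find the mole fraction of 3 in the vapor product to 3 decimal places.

y_3 = 0.175

Rachford–Rice: g(V/F) = Σ zᵢ(Kᵢ−1)/(1+V/F(Kᵢ−1)) = 0.
Check two-phase: ΣzᵢKᵢ = 1.200 > 1 and Σzᵢ/Kᵢ = 1.554 > 1, so g(0) = 0.200 > 0 and g(1) = -0.554 < 0.
Newton–Raphson from V/F = 0.32:
  V/F = 0.320: g = 0.0264, g' = -0.531 → V/F = 0.370
  V/F = 0.370: g = -0.0002, g' = -0.541 → V/F = 0.369
Converged at V/F = 0.369.
Compositions from xᵢ = zᵢ/(1+V/F(Kᵢ−1)), yᵢ = Kᵢxᵢ:
  1: x = 0.159, y = 0.341
  2: x = 0.313, y = 0.484
  3: x = 0.529, y = 0.175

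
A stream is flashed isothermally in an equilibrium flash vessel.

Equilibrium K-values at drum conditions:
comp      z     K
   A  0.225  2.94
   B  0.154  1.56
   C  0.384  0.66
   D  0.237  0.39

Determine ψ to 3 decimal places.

ψ = 0.350

Material balance + equilibrium reduce to Σ zᵢ(Kᵢ−1)/(1+ψ(Kᵢ−1)) = 0.
g(0) = ΣzᵢKᵢ − 1 = 0.248 and g(1) = 1 − Σzᵢ/Kᵢ = -0.365, so a root lies in (0, 1).
Newton–Raphson from ψ = 0.5:
  ψ = 0.500: g = -0.0764, g' = -0.495 → ψ = 0.346
  ψ = 0.346: g = 0.0024, g' = -0.536 → ψ = 0.350
Converged at ψ = 0.350.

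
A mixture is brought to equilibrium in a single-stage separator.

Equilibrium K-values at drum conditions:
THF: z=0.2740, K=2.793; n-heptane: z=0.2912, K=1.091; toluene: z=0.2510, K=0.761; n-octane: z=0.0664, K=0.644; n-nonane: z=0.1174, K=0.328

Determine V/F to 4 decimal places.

V/F = 0.6755

Rachford–Rice: g(V/F) = Σ zᵢ(Kᵢ−1)/(1+V/F(Kᵢ−1)) = 0.
g(0) = ΣzᵢKᵢ − 1 = 0.3553 and g(1) = 1 − Σzᵢ/Kᵢ = -0.1559, so a root lies in (0, 1).
Iterate (Newton) starting at V/F = 0.44:
  V/F = 0.4400: g = 0.09302, g' = -0.4141 → V/F = 0.6646
  V/F = 0.6646: g = 0.00429, g' = -0.3934 → V/F = 0.6755
Converged at V/F = 0.6755.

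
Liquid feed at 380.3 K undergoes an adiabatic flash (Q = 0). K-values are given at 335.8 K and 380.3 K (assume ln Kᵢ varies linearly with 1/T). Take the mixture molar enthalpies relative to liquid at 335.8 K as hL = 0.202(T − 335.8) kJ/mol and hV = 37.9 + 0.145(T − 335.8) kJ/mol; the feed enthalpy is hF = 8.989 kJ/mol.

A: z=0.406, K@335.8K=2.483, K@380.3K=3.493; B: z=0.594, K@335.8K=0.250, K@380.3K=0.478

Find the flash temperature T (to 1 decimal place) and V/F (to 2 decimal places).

T = 342.9 K, V/F = 0.20

Adiabatic flash: solve Rachford–Rice at each trial T, then check hF = ψ·hV(T) + (1−ψ)·hL(T).
  T = 335.8 K: K = (2.483, 0.250), RR gives ψ = 0.141, H_out = 5.336 kJ/mol
  T = 380.3 K: K = (3.493, 0.478), RR gives ψ = 0.540, H_out = 28.068 kJ/mol
  T = 358.1 K: K = (2.978, 0.353), RR gives ψ = 0.327, H_out = 16.487 kJ/mol
  T = 347.0 K: K = (2.728, 0.299), RR gives ψ = 0.235, H_out = 11.034 kJ/mol
  T = 341.4 K: K = (2.605, 0.274), RR gives ψ = 0.189, H_out = 8.230 kJ/mol
  T = 344.2 K: K = (2.666, 0.286), RR gives ψ = 0.212, H_out = 9.640 kJ/mol
  T = 342.8 K: K = (2.635, 0.280), RR gives ψ = 0.201, H_out = 8.938 kJ/mol
Linear interpolation between T = 342.8 (H_out = 8.938) and T = 344.2 (H_out = 9.640) on hF = 8.989 gives T ≈ 342.9 K, at which ψ = 0.20.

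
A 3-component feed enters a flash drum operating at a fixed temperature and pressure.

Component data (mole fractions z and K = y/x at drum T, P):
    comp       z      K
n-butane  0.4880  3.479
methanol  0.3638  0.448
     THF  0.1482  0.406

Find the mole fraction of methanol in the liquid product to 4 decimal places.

Rachford–Rice: g(V/F) = Σ zᵢ(Kᵢ−1)/(1+V/F(Kᵢ−1)) = 0.
g(0) = ΣzᵢKᵢ − 1 = 0.9209 and g(1) = 1 − Σzᵢ/Kᵢ = -0.3173, so a root lies in (0, 1).
Iterate (Newton) starting at V/F = 0.5:
  V/F = 0.5000: g = 0.13759, g' = -0.9152 → V/F = 0.6503
  V/F = 0.6503: g = 0.00640, g' = -0.8481 → V/F = 0.6579
Converged at V/F = 0.6579.
Compositions from xᵢ = zᵢ/(1+V/F(Kᵢ−1)), yᵢ = Kᵢxᵢ:
  n-butane: x = 0.1855, y = 0.6453
  methanol: x = 0.5712, y = 0.2559
  THF: x = 0.2433, y = 0.0988

x_methanol = 0.5712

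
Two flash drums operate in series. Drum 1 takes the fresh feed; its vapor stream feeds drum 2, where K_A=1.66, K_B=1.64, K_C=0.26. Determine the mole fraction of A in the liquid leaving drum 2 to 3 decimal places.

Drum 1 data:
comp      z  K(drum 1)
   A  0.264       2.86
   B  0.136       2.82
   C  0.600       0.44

x_A (drum 2) = 0.350

Drum 1:
Newton–Raphson from ψ₁ = 0.67:
  ψ₁ = 0.670: g = -0.2076, g' = -0.754 → ψ₁ = 0.395
  ψ₁ = 0.395: g = -0.0042, g' = -0.766 → ψ₁ = 0.389
Converged at ψ₁ = 0.389.
Drum-1 compositions:
  A: x = 0.153, y = 0.438
  B: x = 0.080, y = 0.224
  C: x = 0.767, y = 0.338
Drum-2 feed = drum-1 vapor: z₂ = (0.4379, 0.2245, 0.3376).
Drum 2:
Newton–Raphson from ψ₂ = 0.33:
  ψ₂ = 0.330: g = 0.0254, g' = -0.515 → ψ₂ = 0.379
  ψ₂ = 0.379: g = -0.0006, g' = -0.539 → ψ₂ = 0.378
Converged at ψ₂ = 0.378.
  A: x = 0.350, y = 0.582
  B: x = 0.181, y = 0.296
  C: x = 0.469, y = 0.122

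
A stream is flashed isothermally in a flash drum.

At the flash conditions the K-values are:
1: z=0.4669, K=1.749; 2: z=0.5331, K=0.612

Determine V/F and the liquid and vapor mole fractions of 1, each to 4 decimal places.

Binary case is linear: z₁(K₁−1)(1+V/F(K₂−1)) + z₂(K₂−1)(1+V/F(K₁−1)) = 0
⇒ V/F = [z₁(K₁−1)+z₂(K₂−1)] / [−(K₁−1)(K₂−1)] = 0.14287/0.29061 = 0.4916
Compositions from xᵢ = zᵢ/(1+V/F(Kᵢ−1)), yᵢ = Kᵢxᵢ:
  1: x = 0.3412, y = 0.5968
  2: x = 0.6588, y = 0.4032

V/F = 0.4916, x_1 = 0.3412, y_1 = 0.5968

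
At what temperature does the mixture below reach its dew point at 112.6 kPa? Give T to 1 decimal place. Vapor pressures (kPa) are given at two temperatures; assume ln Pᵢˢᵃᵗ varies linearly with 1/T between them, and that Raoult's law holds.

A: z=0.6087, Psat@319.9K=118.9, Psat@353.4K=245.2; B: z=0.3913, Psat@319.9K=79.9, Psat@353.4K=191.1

T = 324.6 K

Dew-point temperature: Σzᵢ·P/Pᵢˢᵃᵗ(T) = 1. Interpolate ln Pᵢˢᵃᵗ = aᵢ + bᵢ/T.
  T = 319.9 K: ΣzᵢP/Pᵢˢᵃᵗ = 1.1279
  T = 353.4 K: ΣzᵢP/Pᵢˢᵃᵗ = 0.5101
  T = 336.6 K: ΣzᵢP/Pᵢˢᵃᵗ = 0.7440
  T = 328.2 K: ΣzᵢP/Pᵢˢᵃᵗ = 0.9122
  T = 324.0 K: ΣzᵢP/Pᵢˢᵃᵗ = 1.0142
  T = 326.1 K: ΣzᵢP/Pᵢˢᵃᵗ = 0.9615
Interpolating between 324.0 K and 326.1 K gives T ≈ 324.6 K.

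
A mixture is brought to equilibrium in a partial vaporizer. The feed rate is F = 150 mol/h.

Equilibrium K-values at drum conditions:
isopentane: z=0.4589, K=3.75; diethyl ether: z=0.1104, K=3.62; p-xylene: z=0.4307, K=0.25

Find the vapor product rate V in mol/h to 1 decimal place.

Let ψ = V/F and solve Σ zᵢ(Kᵢ−1)/(1+ψ(Kᵢ−1)) = 0.
Check two-phase: ΣzᵢKᵢ = 2.2282 > 1 and Σzᵢ/Kᵢ = 1.8757 > 1, so g(0) = 1.2282 > 0 and g(1) = -0.8757 < 0.
Newton–Raphson from ψ = 0.33:
  ψ = 0.3300: g = 0.38744, g' = -1.5996 → ψ = 0.5722
  ψ = 0.5722: g = 0.04022, g' = -1.3888 → ψ = 0.6012
  ψ = 0.6012: g = -0.00029, g' = -1.4107 → ψ = 0.6010
Converged at ψ = 0.6010.
Then V = ψ·F = 0.6010·150 = 90.1 mol/h and L = F − V = 59.9 mol/h.

V = 90.1 mol/h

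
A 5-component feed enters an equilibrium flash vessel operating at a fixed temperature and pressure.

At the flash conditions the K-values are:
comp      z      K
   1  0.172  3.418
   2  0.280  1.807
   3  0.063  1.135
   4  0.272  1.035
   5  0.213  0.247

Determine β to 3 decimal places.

β = 0.668

Let β = V/F and solve Σ zᵢ(Kᵢ−1)/(1+β(Kᵢ−1)) = 0.
Check two-phase: ΣzᵢKᵢ = 1.499 > 1 and Σzᵢ/Kᵢ = 1.386 > 1, so g(0) = 0.499 > 0 and g(1) = -0.386 < 0.
Newton–Raphson from β = 0.5:
  β = 0.500: g = 0.1094, g' = -0.611 → β = 0.679
  β = 0.679: g = -0.0078, g' = -0.727 → β = 0.668
Converged at β = 0.668.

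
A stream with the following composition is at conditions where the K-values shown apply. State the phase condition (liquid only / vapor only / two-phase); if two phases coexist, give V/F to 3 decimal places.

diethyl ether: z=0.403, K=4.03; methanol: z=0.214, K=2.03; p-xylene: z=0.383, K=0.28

two-phase, V/F = 0.671

ΣzᵢKᵢ = 2.166; Σzᵢ/Kᵢ = 1.573.
Both exceed 1, so a two-phase solution exists.
Newton iteration, ψ⁰ = 0.52:
  ψ = 0.520: g = 0.1768, g' = -1.161 → ψ = 0.672
  ψ = 0.672: g = -0.0022, g' = -1.226 → ψ = 0.671
Converged at ψ = 0.671.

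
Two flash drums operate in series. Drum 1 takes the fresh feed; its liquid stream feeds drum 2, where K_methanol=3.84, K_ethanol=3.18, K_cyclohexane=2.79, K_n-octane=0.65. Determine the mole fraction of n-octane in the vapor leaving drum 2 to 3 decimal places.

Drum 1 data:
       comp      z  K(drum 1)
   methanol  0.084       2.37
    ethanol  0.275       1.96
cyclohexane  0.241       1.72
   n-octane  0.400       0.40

Drum 1:
Iterate (Newton) starting at ψ₁ = 0.5:
  ψ₁ = 0.500: g = 0.0314, g' = -0.533 → ψ₁ = 0.559
  ψ₁ = 0.559: g = -0.0004, g' = -0.547 → ψ₁ = 0.558
Converged at ψ₁ = 0.558.
Drum-1 compositions:
  methanol: x = 0.048, y = 0.113
  ethanol: x = 0.179, y = 0.351
  cyclohexane: x = 0.172, y = 0.296
  n-octane: x = 0.601, y = 0.241
Drum-2 feed = drum-1 liquid: z₂ = (0.0476, 0.1790, 0.1719, 0.6014).
Drum 2:
Material balance + equilibrium reduce to Σ zᵢ(Kᵢ−1)/(1+ψ₂(Kᵢ−1)) = 0.
g(0) = ΣzᵢKᵢ − 1 = 0.623 and g(1) = 1 − Σzᵢ/Kᵢ = -0.056, so a root lies in (0, 1).
Iterate (Newton) starting at ψ₂ = 0.5:
  ψ₂ = 0.500: g = 0.1498, g' = -0.522 → ψ₂ = 0.787
  ψ₂ = 0.787: g = 0.0227, g' = -0.387 → ψ₂ = 0.846
  ψ₂ = 0.846: g = 0.0004, g' = -0.374 → ψ₂ = 0.847
Converged at ψ₂ = 0.847.
  methanol: x = 0.014, y = 0.054
  ethanol: x = 0.063, y = 0.200
  cyclohexane: x = 0.068, y = 0.191
  n-octane: x = 0.855, y = 0.556

y_n-octane (drum 2) = 0.556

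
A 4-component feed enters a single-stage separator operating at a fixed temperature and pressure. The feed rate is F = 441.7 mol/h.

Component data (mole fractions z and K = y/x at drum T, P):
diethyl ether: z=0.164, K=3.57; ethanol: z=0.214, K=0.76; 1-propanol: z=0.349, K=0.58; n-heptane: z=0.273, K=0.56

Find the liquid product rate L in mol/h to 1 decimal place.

L = 395.4 mol/h

Newton–Raphson from ψ = 0.47:
  ψ = 0.470: g = -0.2011, g' = -0.417 → ψ = 0.000
  ψ = 0.000: g = 0.1034, g' = -1.210 → ψ = 0.085
  ψ = 0.085: g = 0.0163, g' = -0.864 → ψ = 0.104
  ψ = 0.104: g = 0.0005, g' = -0.812 → ψ = 0.105
Converged at ψ = 0.105.
Then V = ψ·F = 0.1049·441.7 = 46.3 mol/h and L = F − V = 395.4 mol/h.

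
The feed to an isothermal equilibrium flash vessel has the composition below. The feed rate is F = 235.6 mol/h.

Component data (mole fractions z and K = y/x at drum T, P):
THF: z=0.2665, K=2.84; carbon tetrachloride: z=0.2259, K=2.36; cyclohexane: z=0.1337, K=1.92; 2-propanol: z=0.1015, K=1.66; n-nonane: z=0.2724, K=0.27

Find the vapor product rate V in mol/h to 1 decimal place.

Newton iteration, ψ⁰ = 0.5:
  ψ = 0.5000: g = 0.25973, g' = -0.8309 → ψ = 0.8126
  ψ = 0.8126: g = -0.03236, g' = -1.1722 → ψ = 0.7850
  ψ = 0.7850: g = -0.00099, g' = -1.1024 → ψ = 0.7841
Converged at ψ = 0.7841.
Then V = ψ·F = 0.7841·235.6 = 184.7 mol/h and L = F − V = 50.9 mol/h.

V = 184.7 mol/h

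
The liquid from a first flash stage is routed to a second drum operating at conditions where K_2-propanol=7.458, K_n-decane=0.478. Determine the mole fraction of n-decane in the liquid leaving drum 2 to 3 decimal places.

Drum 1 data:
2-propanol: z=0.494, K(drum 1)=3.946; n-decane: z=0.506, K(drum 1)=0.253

x_n-decane (drum 2) = 0.925

Drum 1:
Rachford–Rice: g(ψ₁) = Σ zᵢ(Kᵢ−1)/(1+ψ₁(Kᵢ−1)) = 0.
Check two-phase: ΣzᵢKᵢ = 2.077 > 1 and Σzᵢ/Kᵢ = 2.125 > 1, so g(0) = 1.077 > 0 and g(1) = -1.125 < 0.
Newton iteration, ψ₁⁰ = 0.5:
  ψ₁ = 0.500: g = -0.0148, g' = -1.420 → ψ₁ = 0.490
Converged at ψ₁ = 0.490.
Drum-1 compositions:
  2-propanol: x = 0.202, y = 0.798
  n-decane: x = 0.798, y = 0.202
Drum-2 feed = drum-1 liquid: z₂ = (0.2023, 0.7977).
Drum 2:
Binary case is linear: z₁(K₁−1)(1+ψ₂(K₂−1)) + z₂(K₂−1)(1+ψ₂(K₁−1)) = 0
⇒ ψ₂ = [z₁(K₁−1)+z₂(K₂−1)] / [−(K₁−1)(K₂−1)] = 0.8899/3.3711 = 0.264
  2-propanol: x = 0.075, y = 0.558
  n-decane: x = 0.925, y = 0.442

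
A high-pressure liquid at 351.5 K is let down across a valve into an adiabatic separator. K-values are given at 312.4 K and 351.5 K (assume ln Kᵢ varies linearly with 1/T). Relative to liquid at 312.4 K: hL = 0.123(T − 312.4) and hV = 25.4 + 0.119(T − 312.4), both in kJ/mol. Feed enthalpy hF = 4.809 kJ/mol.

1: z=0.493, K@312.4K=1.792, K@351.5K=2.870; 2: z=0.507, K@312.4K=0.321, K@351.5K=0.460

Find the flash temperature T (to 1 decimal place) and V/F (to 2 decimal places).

Adiabatic flash: solve Rachford–Rice at each trial T, then check hF = ψ·hV(T) + (1−ψ)·hL(T).
  T = 312.4 K: K = (1.792, 0.321), RR gives ψ = 0.086, H_out = 2.182 kJ/mol
  T = 351.5 K: K = (2.870, 0.460), RR gives ψ = 0.642, H_out = 21.012 kJ/mol
  T = 331.9 K: K = (2.298, 0.388), RR gives ψ = 0.415, H_out = 12.913 kJ/mol
  T = 322.1 K: K = (2.036, 0.354), RR gives ψ = 0.273, H_out = 8.128 kJ/mol
  T = 317.2 K: K = (1.911, 0.337), RR gives ψ = 0.187, H_out = 5.334 kJ/mol
  T = 314.8 K: K = (1.851, 0.329), RR gives ψ = 0.139, H_out = 3.820 kJ/mol
  T = 316.0 K: K = (1.881, 0.333), RR gives ψ = 0.163, H_out = 4.591 kJ/mol
  T = 316.6 K: K = (1.896, 0.335), RR gives ψ = 0.175, H_out = 4.966 kJ/mol
Linear interpolation between T = 316.0 (H_out = 4.591) and T = 316.6 (H_out = 4.966) on hF = 4.809 gives T ≈ 316.3 K, at which ψ = 0.17.

T = 316.3 K, V/F = 0.17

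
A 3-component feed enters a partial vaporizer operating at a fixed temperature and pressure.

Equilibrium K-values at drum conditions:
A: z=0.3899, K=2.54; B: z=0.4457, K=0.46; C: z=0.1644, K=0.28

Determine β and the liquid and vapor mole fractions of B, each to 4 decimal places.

Material balance + equilibrium reduce to Σ zᵢ(Kᵢ−1)/(1+β(Kᵢ−1)) = 0.
Check two-phase: ΣzᵢKᵢ = 1.2414 > 1 and Σzᵢ/Kᵢ = 1.7096 > 1, so g(0) = 0.2414 > 0 and g(1) = -0.7096 < 0.
Newton iteration, β⁰ = 0.56:
  β = 0.5600: g = -0.22094, g' = -0.7729 → β = 0.2742
  β = 0.2742: g = -0.00778, g' = -0.7685 → β = 0.2640
  β = 0.2640: g = 0.00003, g' = -0.7741 → β = 0.2641
Converged at β = 0.2641.
Compositions from xᵢ = zᵢ/(1+β(Kᵢ−1)), yᵢ = Kᵢxᵢ:
  A: x = 0.2772, y = 0.7040
  B: x = 0.5198, y = 0.2391
  C: x = 0.2030, y = 0.0568

β = 0.2641, x_B = 0.5198, y_B = 0.2391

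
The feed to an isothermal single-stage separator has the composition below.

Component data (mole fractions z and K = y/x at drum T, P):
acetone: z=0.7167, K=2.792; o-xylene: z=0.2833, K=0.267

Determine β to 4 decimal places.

β = 0.8197

Rachford–Rice: g(β) = Σ zᵢ(Kᵢ−1)/(1+β(Kᵢ−1)) = 0.
Check two-phase: ΣzᵢKᵢ = 2.0767 > 1 and Σzᵢ/Kᵢ = 1.3177 > 1, so g(0) = 1.0767 > 0 and g(1) = -0.3177 < 0.
Binary case is linear: z₁(K₁−1)(1+β(K₂−1)) + z₂(K₂−1)(1+β(K₁−1)) = 0
⇒ β = [z₁(K₁−1)+z₂(K₂−1)] / [−(K₁−1)(K₂−1)] = 1.07667/1.31354 = 0.8197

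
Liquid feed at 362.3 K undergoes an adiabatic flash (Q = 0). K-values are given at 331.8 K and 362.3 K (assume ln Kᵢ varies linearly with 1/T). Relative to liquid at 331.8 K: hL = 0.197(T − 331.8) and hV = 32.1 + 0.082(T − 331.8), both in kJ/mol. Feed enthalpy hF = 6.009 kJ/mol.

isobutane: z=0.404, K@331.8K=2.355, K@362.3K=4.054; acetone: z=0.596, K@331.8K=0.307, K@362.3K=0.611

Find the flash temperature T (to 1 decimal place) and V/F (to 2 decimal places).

Adiabatic flash: solve Rachford–Rice at each trial T, then check hF = ψ·hV(T) + (1−ψ)·hL(T).
  T = 331.8 K: K = (2.355, 0.307), RR gives ψ = 0.143, H_out = 4.594 kJ/mol
  T = 362.3 K: K = (4.054, 0.611), RR gives ψ = 0.843, H_out = 30.124 kJ/mol
  T = 347.1 K: K = (3.130, 0.440), RR gives ψ = 0.442, H_out = 16.420 kJ/mol
  T = 339.5 K: K = (2.726, 0.370), RR gives ψ = 0.296, H_out = 10.741 kJ/mol
  T = 335.6 K: K = (2.533, 0.337), RR gives ψ = 0.220, H_out = 7.730 kJ/mol
  T = 333.7 K: K = (2.443, 0.322), RR gives ψ = 0.183, H_out = 6.194 kJ/mol
Linear interpolation between T = 331.8 (H_out = 4.594) and T = 333.7 (H_out = 6.194) on hF = 6.009 gives T ≈ 333.5 K, at which ψ = 0.18.

T = 333.5 K, V/F = 0.18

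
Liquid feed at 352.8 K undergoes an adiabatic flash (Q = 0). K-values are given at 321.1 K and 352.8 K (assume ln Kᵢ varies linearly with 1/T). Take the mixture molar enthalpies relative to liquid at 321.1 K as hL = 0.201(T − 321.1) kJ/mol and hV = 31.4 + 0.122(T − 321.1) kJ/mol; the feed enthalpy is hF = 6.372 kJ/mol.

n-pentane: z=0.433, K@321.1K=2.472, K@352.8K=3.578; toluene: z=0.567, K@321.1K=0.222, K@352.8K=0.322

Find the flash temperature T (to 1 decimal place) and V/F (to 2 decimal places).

T = 323.1 K, V/F = 0.19

Adiabatic flash: solve Rachford–Rice at each trial T, then check hF = ψ·hV(T) + (1−ψ)·hL(T).
  T = 321.1 K: K = (2.472, 0.222), RR gives ψ = 0.171, H_out = 5.381 kJ/mol
  T = 352.8 K: K = (3.578, 0.322), RR gives ψ = 0.419, H_out = 18.470 kJ/mol
  T = 337.0 K: K = (3.002, 0.270), RR gives ψ = 0.310, H_out = 12.534 kJ/mol
  T = 329.1 K: K = (2.732, 0.245), RR gives ψ = 0.247, H_out = 9.193 kJ/mol
  T = 325.1 K: K = (2.600, 0.234), RR gives ψ = 0.211, H_out = 7.353 kJ/mol
  T = 323.1 K: K = (2.536, 0.228), RR gives ψ = 0.192, H_out = 6.385 kJ/mol
Linear interpolation between T = 321.1 (H_out = 5.381) and T = 323.1 (H_out = 6.385) on hF = 6.372 gives T ≈ 323.1 K, at which ψ = 0.19.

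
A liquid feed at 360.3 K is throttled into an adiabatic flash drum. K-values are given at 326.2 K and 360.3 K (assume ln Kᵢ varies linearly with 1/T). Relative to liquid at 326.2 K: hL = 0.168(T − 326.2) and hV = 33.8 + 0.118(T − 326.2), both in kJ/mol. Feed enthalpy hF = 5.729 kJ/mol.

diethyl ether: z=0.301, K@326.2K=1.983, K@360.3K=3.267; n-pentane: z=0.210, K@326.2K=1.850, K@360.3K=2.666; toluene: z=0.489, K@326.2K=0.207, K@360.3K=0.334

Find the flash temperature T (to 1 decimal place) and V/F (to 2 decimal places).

Adiabatic flash: solve Rachford–Rice at each trial T, then check hF = ψ·hV(T) + (1−ψ)·hL(T).
  T = 326.2 K: K = (1.983, 1.850, 0.207), RR gives ψ = 0.117, H_out = 3.968 kJ/mol
  T = 360.3 K: K = (3.267, 2.666, 0.334), RR gives ψ = 0.522, H_out = 22.496 kJ/mol
  T = 343.2 K: K = (2.575, 2.240, 0.266), RR gives ψ = 0.354, H_out = 14.532 kJ/mol
  T = 334.7 K: K = (2.267, 2.041, 0.235), RR gives ψ = 0.251, H_out = 9.803 kJ/mol
  T = 330.4 K: K = (2.121, 1.943, 0.221), RR gives ψ = 0.188, H_out = 7.035 kJ/mol
  T = 328.3 K: K = (2.051, 1.896, 0.214), RR gives ψ = 0.154, H_out = 5.554 kJ/mol
Linear interpolation between T = 328.3 (H_out = 5.554) and T = 330.4 (H_out = 7.035) on hF = 5.729 gives T ≈ 328.5 K, at which ψ = 0.16.

T = 328.5 K, V/F = 0.16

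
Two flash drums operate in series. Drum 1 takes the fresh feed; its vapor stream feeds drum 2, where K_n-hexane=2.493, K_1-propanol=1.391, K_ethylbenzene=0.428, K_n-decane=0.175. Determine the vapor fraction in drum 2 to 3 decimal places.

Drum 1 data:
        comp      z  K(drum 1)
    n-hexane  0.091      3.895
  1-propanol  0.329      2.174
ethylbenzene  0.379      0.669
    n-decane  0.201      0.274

V/F (drum 2) = 0.353

Drum 1:
Let ψ₁ = V/F and solve Σ zᵢ(Kᵢ−1)/(1+ψ₁(Kᵢ−1)) = 0.
g(0) = ΣzᵢKᵢ − 1 = 0.378 and g(1) = 1 − Σzᵢ/Kᵢ = -0.475, so a root lies in (0, 1).
Newton iteration, ψ₁⁰ = 0.5:
  ψ₁ = 0.500: g = -0.0284, g' = -0.628 → ψ₁ = 0.455
Converged at ψ₁ = 0.455.
Drum-1 compositions:
  n-hexane: x = 0.039, y = 0.153
  1-propanol: x = 0.214, y = 0.466
  ethylbenzene: x = 0.446, y = 0.298
  n-decane: x = 0.300, y = 0.082
Drum-2 feed = drum-1 vapor: z₂ = (0.1530, 0.4663, 0.2985, 0.0822).
Drum 2:
Material balance + equilibrium reduce to Σ zᵢ(Kᵢ−1)/(1+ψ₂(Kᵢ−1)) = 0.
g(0) = ΣzᵢKᵢ − 1 = 0.172 and g(1) = 1 − Σzᵢ/Kᵢ = -0.564, so a root lies in (0, 1).
Iterate (Newton) starting at ψ₂ = 0.5:
  ψ₂ = 0.500: g = -0.0713, g' = -0.515 → ψ₂ = 0.362
  ψ₂ = 0.362: g = -0.0039, g' = -0.467 → ψ₂ = 0.353
Converged at ψ₂ = 0.353.
  n-hexane: x = 0.100, y = 0.250
  1-propanol: x = 0.410, y = 0.570
  ethylbenzene: x = 0.374, y = 0.160
  n-decane: x = 0.116, y = 0.020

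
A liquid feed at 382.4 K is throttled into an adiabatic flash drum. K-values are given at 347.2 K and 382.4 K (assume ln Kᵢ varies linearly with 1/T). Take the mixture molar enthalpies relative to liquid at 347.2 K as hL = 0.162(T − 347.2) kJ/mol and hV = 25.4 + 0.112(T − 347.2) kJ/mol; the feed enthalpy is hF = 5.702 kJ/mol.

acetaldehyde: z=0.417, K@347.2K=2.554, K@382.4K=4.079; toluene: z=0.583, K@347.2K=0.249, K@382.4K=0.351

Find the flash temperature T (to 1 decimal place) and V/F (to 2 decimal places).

T = 349.9 K, V/F = 0.21

Adiabatic flash: solve Rachford–Rice at each trial T, then check hF = ψ·hV(T) + (1−ψ)·hL(T).
  T = 347.2 K: K = (2.554, 0.249), RR gives ψ = 0.180, H_out = 4.575 kJ/mol
  T = 382.4 K: K = (4.079, 0.351), RR gives ψ = 0.453, H_out = 16.416 kJ/mol
  T = 364.8 K: K = (3.264, 0.298), RR gives ψ = 0.337, H_out = 11.105 kJ/mol
  T = 356.0 K: K = (2.896, 0.273), RR gives ψ = 0.266, H_out = 8.069 kJ/mol
  T = 351.6 K: K = (2.722, 0.261), RR gives ψ = 0.226, H_out = 6.394 kJ/mol
  T = 349.4 K: K = (2.637, 0.255), RR gives ψ = 0.204, H_out = 5.504 kJ/mol
Linear interpolation between T = 349.4 (H_out = 5.504) and T = 351.6 (H_out = 6.394) on hF = 5.702 gives T ≈ 349.9 K, at which ψ = 0.21.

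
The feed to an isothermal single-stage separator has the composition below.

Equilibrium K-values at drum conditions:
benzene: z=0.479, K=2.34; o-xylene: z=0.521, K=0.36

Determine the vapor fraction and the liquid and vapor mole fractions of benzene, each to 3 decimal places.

Material balance + equilibrium reduce to Σ zᵢ(Kᵢ−1)/(1+ψ(Kᵢ−1)) = 0.
g(0) = ΣzᵢKᵢ − 1 = 0.308 and g(1) = 1 − Σzᵢ/Kᵢ = -0.652, so a root lies in (0, 1).
Binary case is linear: z₁(K₁−1)(1+ψ(K₂−1)) + z₂(K₂−1)(1+ψ(K₁−1)) = 0
⇒ ψ = [z₁(K₁−1)+z₂(K₂−1)] / [−(K₁−1)(K₂−1)] = 0.3084/0.8576 = 0.360
Compositions from xᵢ = zᵢ/(1+ψ(Kᵢ−1)), yᵢ = Kᵢxᵢ:
  benzene: x = 0.323, y = 0.756
  o-xylene: x = 0.677, y = 0.244

ψ = 0.360, x_benzene = 0.323, y_benzene = 0.756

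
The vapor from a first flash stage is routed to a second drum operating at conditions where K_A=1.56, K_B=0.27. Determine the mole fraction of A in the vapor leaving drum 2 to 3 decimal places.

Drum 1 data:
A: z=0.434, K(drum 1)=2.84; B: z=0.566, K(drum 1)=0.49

Drum 1:
Rachford–Rice: g(ψ₁) = Σ zᵢ(Kᵢ−1)/(1+ψ₁(Kᵢ−1)) = 0.
Check two-phase: ΣzᵢKᵢ = 1.510 > 1 and Σzᵢ/Kᵢ = 1.308 > 1, so g(0) = 0.510 > 0 and g(1) = -0.308 < 0.
Newton iteration, ψ₁⁰ = 0.32:
  ψ₁ = 0.320: g = 0.1577, g' = -0.792 → ψ₁ = 0.519
  ψ₁ = 0.519: g = 0.0159, g' = -0.657 → ψ₁ = 0.543
Converged at ψ₁ = 0.543.
Drum-1 compositions:
  A: x = 0.217, y = 0.616
  B: x = 0.783, y = 0.384
Drum-2 feed = drum-1 vapor: z₂ = (0.6163, 0.3837).
Drum 2:
Rachford–Rice: g(ψ₂) = Σ zᵢ(Kᵢ−1)/(1+ψ₂(Kᵢ−1)) = 0.
g(0) = ΣzᵢKᵢ − 1 = 0.065 and g(1) = 1 − Σzᵢ/Kᵢ = -0.816, so a root lies in (0, 1).
Binary case is linear: z₁(K₁−1)(1+ψ₂(K₂−1)) + z₂(K₂−1)(1+ψ₂(K₁−1)) = 0
⇒ ψ₂ = [z₁(K₁−1)+z₂(K₂−1)] / [−(K₁−1)(K₂−1)] = 0.0651/0.4088 = 0.159
  A: x = 0.566, y = 0.883
  B: x = 0.434, y = 0.117

y_A (drum 2) = 0.883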